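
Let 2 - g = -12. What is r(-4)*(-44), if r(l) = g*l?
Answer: 2464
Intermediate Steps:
g = 14 (g = 2 - 1*(-12) = 2 + 12 = 14)
r(l) = 14*l
r(-4)*(-44) = (14*(-4))*(-44) = -56*(-44) = 2464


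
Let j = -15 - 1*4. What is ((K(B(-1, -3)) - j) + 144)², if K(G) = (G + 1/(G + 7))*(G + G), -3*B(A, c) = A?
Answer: 261404224/9801 ≈ 26671.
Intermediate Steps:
B(A, c) = -A/3
K(G) = 2*G*(G + 1/(7 + G)) (K(G) = (G + 1/(7 + G))*(2*G) = 2*G*(G + 1/(7 + G)))
j = -19 (j = -15 - 4 = -19)
((K(B(-1, -3)) - j) + 144)² = ((2*(-⅓*(-1))*(1 + (-⅓*(-1))² + 7*(-⅓*(-1)))/(7 - ⅓*(-1)) - 1*(-19)) + 144)² = ((2*(⅓)*(1 + (⅓)² + 7*(⅓))/(7 + ⅓) + 19) + 144)² = ((2*(⅓)*(1 + ⅑ + 7/3)/(22/3) + 19) + 144)² = ((2*(⅓)*(3/22)*(31/9) + 19) + 144)² = ((31/99 + 19) + 144)² = (1912/99 + 144)² = (16168/99)² = 261404224/9801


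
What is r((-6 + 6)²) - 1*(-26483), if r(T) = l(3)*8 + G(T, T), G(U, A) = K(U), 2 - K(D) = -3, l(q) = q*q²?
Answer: 26704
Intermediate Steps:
l(q) = q³
K(D) = 5 (K(D) = 2 - 1*(-3) = 2 + 3 = 5)
G(U, A) = 5
r(T) = 221 (r(T) = 3³*8 + 5 = 27*8 + 5 = 216 + 5 = 221)
r((-6 + 6)²) - 1*(-26483) = 221 - 1*(-26483) = 221 + 26483 = 26704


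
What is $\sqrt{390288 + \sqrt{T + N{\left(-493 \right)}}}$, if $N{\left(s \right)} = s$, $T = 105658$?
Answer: $\sqrt{390288 + 3 \sqrt{11685}} \approx 624.99$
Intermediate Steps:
$\sqrt{390288 + \sqrt{T + N{\left(-493 \right)}}} = \sqrt{390288 + \sqrt{105658 - 493}} = \sqrt{390288 + \sqrt{105165}} = \sqrt{390288 + 3 \sqrt{11685}}$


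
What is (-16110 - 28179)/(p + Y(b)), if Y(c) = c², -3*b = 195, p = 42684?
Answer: -44289/46909 ≈ -0.94415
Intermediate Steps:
b = -65 (b = -⅓*195 = -65)
(-16110 - 28179)/(p + Y(b)) = (-16110 - 28179)/(42684 + (-65)²) = -44289/(42684 + 4225) = -44289/46909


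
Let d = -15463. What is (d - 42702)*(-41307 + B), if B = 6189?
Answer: 2042638470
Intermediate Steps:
(d - 42702)*(-41307 + B) = (-15463 - 42702)*(-41307 + 6189) = -58165*(-35118) = 2042638470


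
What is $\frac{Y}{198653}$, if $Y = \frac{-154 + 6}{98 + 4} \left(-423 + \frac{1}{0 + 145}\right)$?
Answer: $\frac{1348}{436305} \approx 0.0030896$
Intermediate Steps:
$Y = \frac{4538716}{7395}$ ($Y = - \frac{148}{102} \left(-423 + \frac{1}{145}\right) = \left(-148\right) \frac{1}{102} \left(-423 + \frac{1}{145}\right) = \left(- \frac{74}{51}\right) \left(- \frac{61334}{145}\right) = \frac{4538716}{7395} \approx 613.75$)
$\frac{Y}{198653} = \frac{4538716}{7395 \cdot 198653} = \frac{4538716}{7395} \cdot \frac{1}{198653} = \frac{1348}{436305}$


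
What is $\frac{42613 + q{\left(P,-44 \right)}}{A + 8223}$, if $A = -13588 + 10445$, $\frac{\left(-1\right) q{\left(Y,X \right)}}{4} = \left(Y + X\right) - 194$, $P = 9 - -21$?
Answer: $\frac{8689}{1016} \approx 8.5522$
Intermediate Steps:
$P = 30$ ($P = 9 + 21 = 30$)
$q{\left(Y,X \right)} = 776 - 4 X - 4 Y$ ($q{\left(Y,X \right)} = - 4 \left(\left(Y + X\right) - 194\right) = - 4 \left(\left(X + Y\right) - 194\right) = - 4 \left(-194 + X + Y\right) = 776 - 4 X - 4 Y$)
$A = -3143$
$\frac{42613 + q{\left(P,-44 \right)}}{A + 8223} = \frac{42613 - -832}{-3143 + 8223} = \frac{42613 + \left(776 + 176 - 120\right)}{5080} = \left(42613 + 832\right) \frac{1}{5080} = 43445 \cdot \frac{1}{5080} = \frac{8689}{1016}$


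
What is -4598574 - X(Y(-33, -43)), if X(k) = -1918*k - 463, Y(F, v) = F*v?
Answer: -1876469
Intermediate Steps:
X(k) = -463 - 1918*k
-4598574 - X(Y(-33, -43)) = -4598574 - (-463 - (-63294)*(-43)) = -4598574 - (-463 - 1918*1419) = -4598574 - (-463 - 2721642) = -4598574 - 1*(-2722105) = -4598574 + 2722105 = -1876469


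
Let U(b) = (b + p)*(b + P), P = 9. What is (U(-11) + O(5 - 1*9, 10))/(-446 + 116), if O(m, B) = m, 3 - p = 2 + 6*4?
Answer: -32/165 ≈ -0.19394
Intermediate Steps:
p = -23 (p = 3 - (2 + 6*4) = 3 - (2 + 24) = 3 - 1*26 = 3 - 26 = -23)
U(b) = (-23 + b)*(9 + b) (U(b) = (b - 23)*(b + 9) = (-23 + b)*(9 + b))
(U(-11) + O(5 - 1*9, 10))/(-446 + 116) = ((-207 + (-11)² - 14*(-11)) + (5 - 1*9))/(-446 + 116) = ((-207 + 121 + 154) + (5 - 9))/(-330) = (68 - 4)*(-1/330) = 64*(-1/330) = -32/165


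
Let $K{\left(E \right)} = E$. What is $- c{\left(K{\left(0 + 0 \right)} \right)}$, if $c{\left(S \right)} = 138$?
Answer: $-138$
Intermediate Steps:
$- c{\left(K{\left(0 + 0 \right)} \right)} = \left(-1\right) 138 = -138$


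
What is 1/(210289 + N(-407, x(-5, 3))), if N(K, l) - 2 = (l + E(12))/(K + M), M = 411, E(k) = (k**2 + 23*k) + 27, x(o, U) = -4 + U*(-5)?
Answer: 1/210398 ≈ 4.7529e-6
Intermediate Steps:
x(o, U) = -4 - 5*U
E(k) = 27 + k**2 + 23*k
N(K, l) = 2 + (447 + l)/(411 + K) (N(K, l) = 2 + (l + (27 + 12**2 + 23*12))/(K + 411) = 2 + (l + (27 + 144 + 276))/(411 + K) = 2 + (l + 447)/(411 + K) = 2 + (447 + l)/(411 + K))
1/(210289 + N(-407, x(-5, 3))) = 1/(210289 + (1269 + (-4 - 5*3) + 2*(-407))/(411 - 407)) = 1/(210289 + (1269 + (-4 - 15) - 814)/4) = 1/(210289 + (1269 - 19 - 814)/4) = 1/(210289 + (1/4)*436) = 1/(210289 + 109) = 1/210398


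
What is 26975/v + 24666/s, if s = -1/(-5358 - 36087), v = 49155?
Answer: 10050057984865/9831 ≈ 1.0223e+9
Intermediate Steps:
s = 1/41445 (s = -1/(-41445) = -1*(-1/41445) = 1/41445 ≈ 2.4128e-5)
26975/v + 24666/s = 26975/49155 + 24666/(1/41445) = 26975*(1/49155) + 24666*41445 = 5395/9831 + 1022282370 = 10050057984865/9831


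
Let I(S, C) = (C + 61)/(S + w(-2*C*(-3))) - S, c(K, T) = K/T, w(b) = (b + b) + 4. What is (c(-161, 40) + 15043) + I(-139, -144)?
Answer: 1131066017/74520 ≈ 15178.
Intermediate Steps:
w(b) = 4 + 2*b (w(b) = 2*b + 4 = 4 + 2*b)
I(S, C) = -S + (61 + C)/(4 + S + 12*C) (I(S, C) = (C + 61)/(S + (4 + 2*(-2*C*(-3)))) - S = (61 + C)/(S + (4 + 2*(6*C))) - S = (61 + C)/(S + (4 + 12*C)) - S = (61 + C)/(4 + S + 12*C) - S = -S + (61 + C)/(4 + S + 12*C))
(c(-161, 40) + 15043) + I(-139, -144) = (-161/40 + 15043) + (61 - 144 - 1*(-139)² - 4*(-139)*(1 + 3*(-144)))/(4 - 139 + 12*(-144)) = (-161*1/40 + 15043) + (61 - 144 - 1*19321 - 4*(-139)*(1 - 432))/(4 - 139 - 1728) = (-161/40 + 15043) + (61 - 144 - 19321 - 4*(-139)*(-431))/(-1863) = 601559/40 - (61 - 144 - 19321 - 239636)/1863 = 601559/40 - 1/1863*(-259040) = 601559/40 + 259040/1863 = 1131066017/74520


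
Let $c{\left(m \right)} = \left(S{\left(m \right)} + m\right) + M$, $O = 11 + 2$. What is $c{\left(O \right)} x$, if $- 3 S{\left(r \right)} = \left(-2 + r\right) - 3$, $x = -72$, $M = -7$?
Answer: $-240$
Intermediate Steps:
$O = 13$
$S{\left(r \right)} = \frac{5}{3} - \frac{r}{3}$ ($S{\left(r \right)} = - \frac{\left(-2 + r\right) - 3}{3} = - \frac{-5 + r}{3} = \frac{5}{3} - \frac{r}{3}$)
$c{\left(m \right)} = - \frac{16}{3} + \frac{2 m}{3}$ ($c{\left(m \right)} = \left(\left(\frac{5}{3} - \frac{m}{3}\right) + m\right) - 7 = \left(\frac{5}{3} + \frac{2 m}{3}\right) - 7 = - \frac{16}{3} + \frac{2 m}{3}$)
$c{\left(O \right)} x = \left(- \frac{16}{3} + \frac{2}{3} \cdot 13\right) \left(-72\right) = \left(- \frac{16}{3} + \frac{26}{3}\right) \left(-72\right) = \frac{10}{3} \left(-72\right) = -240$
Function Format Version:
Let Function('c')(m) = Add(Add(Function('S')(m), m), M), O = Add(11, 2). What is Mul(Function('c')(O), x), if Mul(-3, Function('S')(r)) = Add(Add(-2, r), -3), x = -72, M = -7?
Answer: -240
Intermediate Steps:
O = 13
Function('S')(r) = Add(Rational(5, 3), Mul(Rational(-1, 3), r)) (Function('S')(r) = Mul(Rational(-1, 3), Add(Add(-2, r), -3)) = Mul(Rational(-1, 3), Add(-5, r)) = Add(Rational(5, 3), Mul(Rational(-1, 3), r)))
Function('c')(m) = Add(Rational(-16, 3), Mul(Rational(2, 3), m)) (Function('c')(m) = Add(Add(Add(Rational(5, 3), Mul(Rational(-1, 3), m)), m), -7) = Add(Add(Rational(5, 3), Mul(Rational(2, 3), m)), -7) = Add(Rational(-16, 3), Mul(Rational(2, 3), m)))
Mul(Function('c')(O), x) = Mul(Add(Rational(-16, 3), Mul(Rational(2, 3), 13)), -72) = Mul(Add(Rational(-16, 3), Rational(26, 3)), -72) = Mul(Rational(10, 3), -72) = -240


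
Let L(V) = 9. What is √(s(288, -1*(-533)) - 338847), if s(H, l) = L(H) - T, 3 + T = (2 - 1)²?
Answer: 2*I*√84709 ≈ 582.1*I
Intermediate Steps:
T = -2 (T = -3 + (2 - 1)² = -3 + 1² = -3 + 1 = -2)
s(H, l) = 11 (s(H, l) = 9 - 1*(-2) = 9 + 2 = 11)
√(s(288, -1*(-533)) - 338847) = √(11 - 338847) = √(-338836) = 2*I*√84709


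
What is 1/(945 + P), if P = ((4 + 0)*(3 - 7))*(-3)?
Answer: 1/993 ≈ 0.0010071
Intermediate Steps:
P = 48 (P = (4*(-4))*(-3) = -16*(-3) = 48)
1/(945 + P) = 1/(945 + 48) = 1/993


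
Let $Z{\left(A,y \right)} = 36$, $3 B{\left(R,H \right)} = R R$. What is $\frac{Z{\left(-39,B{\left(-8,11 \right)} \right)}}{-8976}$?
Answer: $- \frac{3}{748} \approx -0.0040107$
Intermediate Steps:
$B{\left(R,H \right)} = \frac{R^{2}}{3}$ ($B{\left(R,H \right)} = \frac{R R}{3} = \frac{R^{2}}{3}$)
$\frac{Z{\left(-39,B{\left(-8,11 \right)} \right)}}{-8976} = \frac{36}{-8976} = 36 \left(- \frac{1}{8976}\right) = - \frac{3}{748}$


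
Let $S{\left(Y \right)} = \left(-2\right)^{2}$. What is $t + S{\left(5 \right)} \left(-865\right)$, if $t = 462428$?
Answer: $458968$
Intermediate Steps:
$S{\left(Y \right)} = 4$
$t + S{\left(5 \right)} \left(-865\right) = 462428 + 4 \left(-865\right) = 462428 - 3460 = 458968$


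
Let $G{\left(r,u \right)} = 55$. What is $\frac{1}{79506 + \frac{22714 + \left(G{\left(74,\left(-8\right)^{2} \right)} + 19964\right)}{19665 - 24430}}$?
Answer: $\frac{4765}{378803357} \approx 1.2579 \cdot 10^{-5}$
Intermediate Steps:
$\frac{1}{79506 + \frac{22714 + \left(G{\left(74,\left(-8\right)^{2} \right)} + 19964\right)}{19665 - 24430}} = \frac{1}{79506 + \frac{22714 + \left(55 + 19964\right)}{19665 - 24430}} = \frac{1}{79506 + \frac{22714 + 20019}{-4765}} = \frac{1}{79506 + 42733 \left(- \frac{1}{4765}\right)} = \frac{1}{79506 - \frac{42733}{4765}} = \frac{1}{\frac{378803357}{4765}} = \frac{4765}{378803357}$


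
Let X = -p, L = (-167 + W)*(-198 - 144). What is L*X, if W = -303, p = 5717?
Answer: -918950580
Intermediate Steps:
L = 160740 (L = (-167 - 303)*(-198 - 144) = -470*(-342) = 160740)
X = -5717 (X = -1*5717 = -5717)
L*X = 160740*(-5717) = -918950580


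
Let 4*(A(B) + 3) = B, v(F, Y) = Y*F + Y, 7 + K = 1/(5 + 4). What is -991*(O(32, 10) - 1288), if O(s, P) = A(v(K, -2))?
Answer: 22976335/18 ≈ 1.2765e+6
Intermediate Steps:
K = -62/9 (K = -7 + 1/(5 + 4) = -7 + 1/9 = -7 + ⅑ = -62/9 ≈ -6.8889)
v(F, Y) = Y + F*Y (v(F, Y) = F*Y + Y = Y + F*Y)
A(B) = -3 + B/4
O(s, P) = -1/18 (O(s, P) = -3 + (-2*(1 - 62/9))/4 = -3 + (-2*(-53/9))/4 = -3 + (¼)*(106/9) = -3 + 53/18 = -1/18)
-991*(O(32, 10) - 1288) = -991*(-1/18 - 1288) = -991*(-23185/18) = 22976335/18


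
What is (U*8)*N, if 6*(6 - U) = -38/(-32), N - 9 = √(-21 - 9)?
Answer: 1671/4 + 557*I*√30/12 ≈ 417.75 + 254.23*I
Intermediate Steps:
N = 9 + I*√30 (N = 9 + √(-21 - 9) = 9 + √(-30) = 9 + I*√30 ≈ 9.0 + 5.4772*I)
U = 557/96 (U = 6 - (-19)/(3*(-32)) = 6 - (-19)*(-1)/(3*32) = 6 - ⅙*19/16 = 6 - 19/96 = 557/96 ≈ 5.8021)
(U*8)*N = ((557/96)*8)*(9 + I*√30) = 557*(9 + I*√30)/12 = 1671/4 + 557*I*√30/12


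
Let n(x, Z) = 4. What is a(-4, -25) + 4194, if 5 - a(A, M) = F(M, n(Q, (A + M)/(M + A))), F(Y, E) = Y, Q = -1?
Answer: 4224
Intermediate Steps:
a(A, M) = 5 - M
a(-4, -25) + 4194 = (5 - 1*(-25)) + 4194 = (5 + 25) + 4194 = 30 + 4194 = 4224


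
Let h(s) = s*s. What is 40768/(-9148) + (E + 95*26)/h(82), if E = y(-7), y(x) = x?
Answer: -62898127/15377788 ≈ -4.0902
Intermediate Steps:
E = -7
h(s) = s**2
40768/(-9148) + (E + 95*26)/h(82) = 40768/(-9148) + (-7 + 95*26)/(82**2) = 40768*(-1/9148) + (-7 + 2470)/6724 = -10192/2287 + 2463*(1/6724) = -10192/2287 + 2463/6724 = -62898127/15377788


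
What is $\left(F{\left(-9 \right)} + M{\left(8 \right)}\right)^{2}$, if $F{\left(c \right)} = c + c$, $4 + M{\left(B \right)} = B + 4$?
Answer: $100$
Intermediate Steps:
$M{\left(B \right)} = B$ ($M{\left(B \right)} = -4 + \left(B + 4\right) = -4 + \left(4 + B\right) = B$)
$F{\left(c \right)} = 2 c$
$\left(F{\left(-9 \right)} + M{\left(8 \right)}\right)^{2} = \left(2 \left(-9\right) + 8\right)^{2} = \left(-18 + 8\right)^{2} = \left(-10\right)^{2} = 100$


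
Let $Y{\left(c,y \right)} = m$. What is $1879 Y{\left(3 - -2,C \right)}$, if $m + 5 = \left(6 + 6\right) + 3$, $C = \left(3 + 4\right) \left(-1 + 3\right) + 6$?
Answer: $18790$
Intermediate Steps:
$C = 20$ ($C = 7 \cdot 2 + 6 = 14 + 6 = 20$)
$m = 10$ ($m = -5 + \left(\left(6 + 6\right) + 3\right) = -5 + \left(12 + 3\right) = -5 + 15 = 10$)
$Y{\left(c,y \right)} = 10$
$1879 Y{\left(3 - -2,C \right)} = 1879 \cdot 10 = 18790$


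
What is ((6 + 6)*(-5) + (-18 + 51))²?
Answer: 729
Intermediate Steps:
((6 + 6)*(-5) + (-18 + 51))² = (12*(-5) + 33)² = (-60 + 33)² = (-27)² = 729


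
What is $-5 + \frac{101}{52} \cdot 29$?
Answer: $\frac{2669}{52} \approx 51.327$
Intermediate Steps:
$-5 + \frac{101}{52} \cdot 29 = -5 + \frac{2929}{52} = \frac{2669}{52}$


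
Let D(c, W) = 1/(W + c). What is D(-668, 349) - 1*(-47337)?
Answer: 15100502/319 ≈ 47337.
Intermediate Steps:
D(-668, 349) - 1*(-47337) = 1/(349 - 668) - 1*(-47337) = 1/(-319) + 47337 = -1/319 + 47337 = 15100502/319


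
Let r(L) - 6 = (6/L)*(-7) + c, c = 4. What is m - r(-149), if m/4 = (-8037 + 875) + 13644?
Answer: 3861740/149 ≈ 25918.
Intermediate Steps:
r(L) = 10 - 42/L (r(L) = 6 + ((6/L)*(-7) + 4) = 6 + (-42/L + 4) = 6 + (4 - 42/L) = 10 - 42/L)
m = 25928 (m = 4*((-8037 + 875) + 13644) = 4*(-7162 + 13644) = 4*6482 = 25928)
m - r(-149) = 25928 - (10 - 42/(-149)) = 25928 - (10 - 42*(-1/149)) = 25928 - (10 + 42/149) = 25928 - 1*1532/149 = 25928 - 1532/149 = 3861740/149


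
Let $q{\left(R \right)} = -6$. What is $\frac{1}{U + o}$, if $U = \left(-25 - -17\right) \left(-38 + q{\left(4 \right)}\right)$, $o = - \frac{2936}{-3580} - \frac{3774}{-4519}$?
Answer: $\frac{4044505}{1430360436} \approx 0.0028276$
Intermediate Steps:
$o = \frac{6694676}{4044505}$ ($o = \left(-2936\right) \left(- \frac{1}{3580}\right) - - \frac{3774}{4519} = \frac{734}{895} + \frac{3774}{4519} = \frac{6694676}{4044505} \approx 1.6553$)
$U = 352$ ($U = \left(-25 - -17\right) \left(-38 - 6\right) = \left(-25 + 17\right) \left(-44\right) = \left(-8\right) \left(-44\right) = 352$)
$\frac{1}{U + o} = \frac{1}{352 + \frac{6694676}{4044505}} = \frac{1}{\frac{1430360436}{4044505}} = \frac{4044505}{1430360436}$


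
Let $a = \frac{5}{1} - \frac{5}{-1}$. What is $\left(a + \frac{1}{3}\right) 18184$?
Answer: $\frac{563704}{3} \approx 1.879 \cdot 10^{5}$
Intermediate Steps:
$a = 10$ ($a = 5 \cdot 1 - -5 = 5 + 5 = 10$)
$\left(a + \frac{1}{3}\right) 18184 = \left(10 + \frac{1}{3}\right) 18184 = \frac{31}{3} \cdot 18184 = \frac{563704}{3}$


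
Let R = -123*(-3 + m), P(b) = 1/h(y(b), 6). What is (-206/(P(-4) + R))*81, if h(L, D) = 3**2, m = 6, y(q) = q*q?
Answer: 75087/1660 ≈ 45.233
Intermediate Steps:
y(q) = q**2
h(L, D) = 9
P(b) = 1/9
R = -369 (R = -123*(-3 + 6) = -123*3 = -369)
(-206/(P(-4) + R))*81 = (-206/(1/9 - 369))*81 = (-206/(-3320/9))*81 = -9/3320*(-206)*81 = (927/1660)*81 = 75087/1660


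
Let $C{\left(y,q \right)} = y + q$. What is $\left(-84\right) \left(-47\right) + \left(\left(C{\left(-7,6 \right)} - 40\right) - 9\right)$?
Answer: $3898$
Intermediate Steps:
$C{\left(y,q \right)} = q + y$
$\left(-84\right) \left(-47\right) + \left(\left(C{\left(-7,6 \right)} - 40\right) - 9\right) = \left(-84\right) \left(-47\right) + \left(\left(\left(6 - 7\right) - 40\right) - 9\right) = 3948 - 50 = 3898$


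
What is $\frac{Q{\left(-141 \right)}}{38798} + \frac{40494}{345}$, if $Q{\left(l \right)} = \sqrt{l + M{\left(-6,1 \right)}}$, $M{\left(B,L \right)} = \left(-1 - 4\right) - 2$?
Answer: $\frac{13498}{115} + \frac{i \sqrt{37}}{19399} \approx 117.37 + 0.00031356 i$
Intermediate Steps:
$M{\left(B,L \right)} = -7$ ($M{\left(B,L \right)} = -5 - 2 = -7$)
$Q{\left(l \right)} = \sqrt{-7 + l}$ ($Q{\left(l \right)} = \sqrt{l - 7} = \sqrt{-7 + l}$)
$\frac{Q{\left(-141 \right)}}{38798} + \frac{40494}{345} = \frac{\sqrt{-7 - 141}}{38798} + \frac{40494}{345} = \sqrt{-148} \cdot \frac{1}{38798} + 40494 \cdot \frac{1}{345} = 2 i \sqrt{37} \cdot \frac{1}{38798} + \frac{13498}{115} = \frac{i \sqrt{37}}{19399} + \frac{13498}{115} = \frac{13498}{115} + \frac{i \sqrt{37}}{19399}$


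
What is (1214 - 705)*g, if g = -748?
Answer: -380732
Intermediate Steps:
(1214 - 705)*g = (1214 - 705)*(-748) = 509*(-748) = -380732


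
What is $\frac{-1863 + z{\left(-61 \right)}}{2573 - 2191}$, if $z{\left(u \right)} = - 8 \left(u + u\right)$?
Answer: $- \frac{887}{382} \approx -2.322$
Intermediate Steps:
$z{\left(u \right)} = - 16 u$ ($z{\left(u \right)} = - 8 \cdot 2 u = - 16 u$)
$\frac{-1863 + z{\left(-61 \right)}}{2573 - 2191} = \frac{-1863 - -976}{2573 - 2191} = \frac{-1863 + 976}{382} = \left(-887\right) \frac{1}{382} = - \frac{887}{382}$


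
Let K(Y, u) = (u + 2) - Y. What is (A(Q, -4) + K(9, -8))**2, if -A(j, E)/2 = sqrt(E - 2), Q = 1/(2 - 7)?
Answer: 201 + 60*I*sqrt(6) ≈ 201.0 + 146.97*I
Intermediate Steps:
Q = -1/5 (Q = 1/(-5) = -1/5 ≈ -0.20000)
K(Y, u) = 2 + u - Y (K(Y, u) = (2 + u) - Y = 2 + u - Y)
A(j, E) = -2*sqrt(-2 + E) (A(j, E) = -2*sqrt(E - 2) = -2*sqrt(-2 + E))
(A(Q, -4) + K(9, -8))**2 = (-2*sqrt(-2 - 4) + (2 - 8 - 1*9))**2 = (-2*I*sqrt(6) + (2 - 8 - 9))**2 = (-2*I*sqrt(6) - 15)**2 = (-15 - 2*I*sqrt(6))**2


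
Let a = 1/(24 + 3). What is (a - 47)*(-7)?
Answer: 8876/27 ≈ 328.74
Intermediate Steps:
a = 1/27 ≈ 0.037037
(a - 47)*(-7) = (1/27 - 47)*(-7) = -1268/27*(-7) = 8876/27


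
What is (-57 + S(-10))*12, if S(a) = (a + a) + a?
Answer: -1044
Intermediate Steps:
S(a) = 3*a (S(a) = 2*a + a = 3*a)
(-57 + S(-10))*12 = (-57 + 3*(-10))*12 = (-57 - 30)*12 = -87*12 = -1044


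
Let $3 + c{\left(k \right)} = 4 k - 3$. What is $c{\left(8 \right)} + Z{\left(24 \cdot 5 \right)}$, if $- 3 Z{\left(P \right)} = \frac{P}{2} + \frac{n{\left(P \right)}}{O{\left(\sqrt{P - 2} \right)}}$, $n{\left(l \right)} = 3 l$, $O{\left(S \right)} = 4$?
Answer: $-24$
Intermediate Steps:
$c{\left(k \right)} = -6 + 4 k$ ($c{\left(k \right)} = -3 + \left(4 k - 3\right) = -3 + \left(-3 + 4 k\right) = -6 + 4 k$)
$Z{\left(P \right)} = - \frac{5 P}{12}$ ($Z{\left(P \right)} = - \frac{\frac{P}{2} + \frac{3 P}{4}}{3} = - \frac{\frac{5}{4} P}{3} = - \frac{5 P}{12}$)
$c{\left(8 \right)} + Z{\left(24 \cdot 5 \right)} = \left(-6 + 4 \cdot 8\right) - \frac{5 \cdot 24 \cdot 5}{12} = \left(-6 + 32\right) - 50 = 26 - 50 = -24$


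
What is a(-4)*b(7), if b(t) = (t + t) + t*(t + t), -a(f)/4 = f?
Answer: 1792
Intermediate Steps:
a(f) = -4*f
b(t) = 2*t + 2*t**2 (b(t) = 2*t + t*(2*t) = 2*t + 2*t**2)
a(-4)*b(7) = (-4*(-4))*(2*7*(1 + 7)) = 16*(2*7*8) = 16*112 = 1792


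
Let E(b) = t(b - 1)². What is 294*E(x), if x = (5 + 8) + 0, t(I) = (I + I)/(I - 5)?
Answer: 3456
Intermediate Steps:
t(I) = 2*I/(-5 + I) (t(I) = (2*I)/(-5 + I) = 2*I/(-5 + I))
x = 13 (x = 13 + 0 = 13)
E(b) = 4*(-1 + b)²/(-6 + b)² (E(b) = (2*(b - 1)/(-5 + (b - 1)))² = (2*(-1 + b)/(-5 + (-1 + b)))² = (2*(-1 + b)/(-6 + b))² = 4*(-1 + b)²/(-6 + b)²)
294*E(x) = 294*(4*(-1 + 13)²/(-6 + 13)²) = 294*(4*12²/7²) = 294*(4*144*(1/49)) = 294*(576/49) = 3456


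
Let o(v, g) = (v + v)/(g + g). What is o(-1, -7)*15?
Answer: 15/7 ≈ 2.1429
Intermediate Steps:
o(v, g) = v/g (o(v, g) = (2*v)/((2*g)) = (2*v)*(1/(2*g)) = v/g)
o(-1, -7)*15 = -1/(-7)*15 = -1*(-⅐)*15 = (⅐)*15 = 15/7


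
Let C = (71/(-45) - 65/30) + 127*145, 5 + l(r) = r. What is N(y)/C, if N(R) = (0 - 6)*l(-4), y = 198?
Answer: 4860/1657013 ≈ 0.0029330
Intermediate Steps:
l(r) = -5 + r
C = 1657013/90 (C = (71*(-1/45) - 65*1/30) + 18415 = (-71/45 - 13/6) + 18415 = -337/90 + 18415 = 1657013/90 ≈ 18411.)
N(R) = 54 (N(R) = (0 - 6)*(-5 - 4) = -6*(-9) = 54)
N(y)/C = 54/(1657013/90) = 54*(90/1657013) = 4860/1657013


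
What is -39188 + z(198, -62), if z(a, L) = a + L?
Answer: -39052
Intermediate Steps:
z(a, L) = L + a
-39188 + z(198, -62) = -39188 + (-62 + 198) = -39188 + 136 = -39052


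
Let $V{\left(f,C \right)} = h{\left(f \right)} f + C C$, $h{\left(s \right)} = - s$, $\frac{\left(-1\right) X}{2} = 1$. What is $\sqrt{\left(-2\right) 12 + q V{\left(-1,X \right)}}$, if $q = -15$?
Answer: $i \sqrt{69} \approx 8.3066 i$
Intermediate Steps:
$X = -2$ ($X = \left(-2\right) 1 = -2$)
$V{\left(f,C \right)} = C^{2} - f^{2}$ ($V{\left(f,C \right)} = - f f + C C = - f^{2} + C^{2} = C^{2} - f^{2}$)
$\sqrt{\left(-2\right) 12 + q V{\left(-1,X \right)}} = \sqrt{\left(-2\right) 12 - 15 \left(\left(-2\right)^{2} - \left(-1\right)^{2}\right)} = \sqrt{-24 - 15 \left(4 - 1\right)} = \sqrt{-24 - 45} = \sqrt{-69} = i \sqrt{69}$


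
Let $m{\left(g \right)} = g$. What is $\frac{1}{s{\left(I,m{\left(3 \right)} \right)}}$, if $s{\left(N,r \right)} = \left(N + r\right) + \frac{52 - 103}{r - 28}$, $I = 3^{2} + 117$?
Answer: $\frac{25}{3276} \approx 0.0076313$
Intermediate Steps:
$I = 126$ ($I = 9 + 117 = 126$)
$s{\left(N,r \right)} = N + r - \frac{51}{-28 + r}$ ($s{\left(N,r \right)} = \left(N + r\right) - \frac{51}{-28 + r} = N + r - \frac{51}{-28 + r}$)
$\frac{1}{s{\left(I,m{\left(3 \right)} \right)}} = \frac{1}{\frac{1}{-28 + 3} \left(-51 + 3^{2} - 3528 - 84 + 126 \cdot 3\right)} = \frac{1}{\frac{1}{-25} \left(-51 + 9 - 3528 - 84 + 378\right)} = \frac{1}{\left(- \frac{1}{25}\right) \left(-3276\right)} = \frac{1}{\frac{3276}{25}} = \frac{25}{3276}$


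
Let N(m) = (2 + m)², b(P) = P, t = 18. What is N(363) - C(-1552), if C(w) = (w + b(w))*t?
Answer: 189097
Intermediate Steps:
C(w) = 36*w (C(w) = (w + w)*18 = (2*w)*18 = 36*w)
N(363) - C(-1552) = (2 + 363)² - 36*(-1552) = 365² - 1*(-55872) = 133225 + 55872 = 189097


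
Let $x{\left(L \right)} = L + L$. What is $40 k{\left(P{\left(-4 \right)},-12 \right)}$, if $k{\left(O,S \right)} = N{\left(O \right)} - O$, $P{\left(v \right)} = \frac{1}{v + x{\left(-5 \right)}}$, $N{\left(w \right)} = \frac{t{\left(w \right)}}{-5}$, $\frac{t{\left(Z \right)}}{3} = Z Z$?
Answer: $\frac{134}{49} \approx 2.7347$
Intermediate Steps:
$t{\left(Z \right)} = 3 Z^{2}$ ($t{\left(Z \right)} = 3 Z Z = 3 Z^{2}$)
$x{\left(L \right)} = 2 L$
$N{\left(w \right)} = - \frac{3 w^{2}}{5}$ ($N{\left(w \right)} = \frac{3 w^{2}}{-5} = 3 w^{2} \left(- \frac{1}{5}\right) = - \frac{3 w^{2}}{5}$)
$P{\left(v \right)} = \frac{1}{-10 + v}$ ($P{\left(v \right)} = \frac{1}{v + 2 \left(-5\right)} = \frac{1}{v - 10} = \frac{1}{-10 + v}$)
$k{\left(O,S \right)} = - O - \frac{3 O^{2}}{5}$ ($k{\left(O,S \right)} = - \frac{3 O^{2}}{5} - O = - O - \frac{3 O^{2}}{5}$)
$40 k{\left(P{\left(-4 \right)},-12 \right)} = 40 \frac{-5 - \frac{3}{-10 - 4}}{5 \left(-10 - 4\right)} = 40 \frac{-5 - \frac{3}{-14}}{5 \left(-14\right)} = 40 \cdot \frac{1}{5} \left(- \frac{1}{14}\right) \left(-5 - - \frac{3}{14}\right) = 40 \cdot \frac{1}{5} \left(- \frac{1}{14}\right) \left(-5 + \frac{3}{14}\right) = 40 \cdot \frac{1}{5} \left(- \frac{1}{14}\right) \left(- \frac{67}{14}\right) = 40 \cdot \frac{67}{980} = \frac{134}{49}$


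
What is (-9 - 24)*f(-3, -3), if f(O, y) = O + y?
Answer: 198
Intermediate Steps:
(-9 - 24)*f(-3, -3) = (-9 - 24)*(-3 - 3) = -33*(-6) = 198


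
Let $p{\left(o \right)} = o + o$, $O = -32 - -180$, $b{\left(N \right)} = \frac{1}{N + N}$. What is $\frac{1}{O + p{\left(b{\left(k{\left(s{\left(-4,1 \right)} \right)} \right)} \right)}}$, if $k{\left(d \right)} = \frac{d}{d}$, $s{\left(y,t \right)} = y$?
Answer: $\frac{1}{149} \approx 0.0067114$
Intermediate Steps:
$k{\left(d \right)} = 1$
$b{\left(N \right)} = \frac{1}{2 N}$
$O = 148$ ($O = -32 + 180 = 148$)
$p{\left(o \right)} = 2 o$
$\frac{1}{O + p{\left(b{\left(k{\left(s{\left(-4,1 \right)} \right)} \right)} \right)}} = \frac{1}{148 + 2 \frac{1}{2 \cdot 1}} = \frac{1}{148 + 2 \cdot \frac{1}{2} \cdot 1} = \frac{1}{148 + 2 \cdot \frac{1}{2}} = \frac{1}{148 + 1} = \frac{1}{149}$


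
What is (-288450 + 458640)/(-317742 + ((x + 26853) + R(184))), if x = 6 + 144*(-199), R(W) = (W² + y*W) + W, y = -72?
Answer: -5490/9637 ≈ -0.56968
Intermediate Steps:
R(W) = W² - 71*W (R(W) = (W² - 72*W) + W = W² - 71*W)
x = -28650 (x = 6 - 28656 = -28650)
(-288450 + 458640)/(-317742 + ((x + 26853) + R(184))) = (-288450 + 458640)/(-317742 + ((-28650 + 26853) + 184*(-71 + 184))) = 170190/(-317742 + (-1797 + 184*113)) = 170190/(-317742 + (-1797 + 20792)) = 170190/(-317742 + 18995) = 170190/(-298747) = 170190*(-1/298747) = -5490/9637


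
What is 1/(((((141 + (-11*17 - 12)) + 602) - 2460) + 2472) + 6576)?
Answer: 1/7132 ≈ 0.00014021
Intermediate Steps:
1/(((((141 + (-11*17 - 12)) + 602) - 2460) + 2472) + 6576) = 1/(((((141 + (-187 - 12)) + 602) - 2460) + 2472) + 6576) = 1/(((((141 - 199) + 602) - 2460) + 2472) + 6576) = 1/((((-58 + 602) - 2460) + 2472) + 6576) = 1/(((544 - 2460) + 2472) + 6576) = 1/((-1916 + 2472) + 6576) = 1/(556 + 6576) = 1/7132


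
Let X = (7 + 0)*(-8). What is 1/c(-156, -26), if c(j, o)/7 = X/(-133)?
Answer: 19/56 ≈ 0.33929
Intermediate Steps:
X = -56 (X = 7*(-8) = -56)
c(j, o) = 56/19 (c(j, o) = 7*(-56/(-133)) = 7*(-56*(-1/133)) = 7*(8/19) = 56/19)
1/c(-156, -26) = 1/(56/19) = 19/56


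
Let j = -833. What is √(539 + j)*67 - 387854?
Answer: -387854 + 469*I*√6 ≈ -3.8785e+5 + 1148.8*I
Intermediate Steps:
√(539 + j)*67 - 387854 = √(539 - 833)*67 - 387854 = √(-294)*67 - 387854 = (7*I*√6)*67 - 387854 = 469*I*√6 - 387854 = -387854 + 469*I*√6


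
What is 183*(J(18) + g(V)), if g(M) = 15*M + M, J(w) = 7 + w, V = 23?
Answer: 71919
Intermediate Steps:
g(M) = 16*M
183*(J(18) + g(V)) = 183*((7 + 18) + 16*23) = 183*(25 + 368) = 183*393 = 71919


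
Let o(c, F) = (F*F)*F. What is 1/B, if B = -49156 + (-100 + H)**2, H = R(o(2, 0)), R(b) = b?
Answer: -1/39156 ≈ -2.5539e-5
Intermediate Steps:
o(c, F) = F**3 (o(c, F) = F**2*F = F**3)
H = 0 (H = 0**3 = 0)
B = -39156 (B = -49156 + (-100 + 0)**2 = -49156 + (-100)**2 = -49156 + 10000 = -39156)
1/B = 1/(-39156) = -1/39156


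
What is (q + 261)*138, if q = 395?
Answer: 90528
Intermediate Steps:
(q + 261)*138 = (395 + 261)*138 = 656*138 = 90528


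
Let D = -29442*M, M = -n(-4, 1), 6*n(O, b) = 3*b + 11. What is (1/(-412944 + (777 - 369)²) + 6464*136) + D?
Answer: 233614236959/246480 ≈ 9.4780e+5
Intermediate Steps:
n(O, b) = 11/6 + b/2 (n(O, b) = (3*b + 11)/6 = (11 + 3*b)/6 = 11/6 + b/2)
M = -7/3 (M = -(11/6 + (½)*1) = -(11/6 + ½) = -1*7/3 = -7/3 ≈ -2.3333)
D = 68698 (D = -29442*(-7/3) = 68698)
(1/(-412944 + (777 - 369)²) + 6464*136) + D = (1/(-412944 + (777 - 369)²) + 6464*136) + 68698 = (1/(-412944 + 408²) + 879104) + 68698 = (1/(-412944 + 166464) + 879104) + 68698 = (1/(-246480) + 879104) + 68698 = (-1/246480 + 879104) + 68698 = 216681553919/246480 + 68698 = 233614236959/246480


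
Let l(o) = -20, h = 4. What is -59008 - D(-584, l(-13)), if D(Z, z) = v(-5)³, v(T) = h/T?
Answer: -7375936/125 ≈ -59008.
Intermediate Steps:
v(T) = 4/T
D(Z, z) = -64/125 (D(Z, z) = (4/(-5))³ = (4*(-⅕))³ = (-⅘)³ = -64/125)
-59008 - D(-584, l(-13)) = -59008 - 1*(-64/125) = -59008 + 64/125 = -7375936/125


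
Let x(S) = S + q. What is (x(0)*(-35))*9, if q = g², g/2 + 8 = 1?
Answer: -61740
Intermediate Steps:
g = -14 (g = -16 + 2*1 = -16 + 2 = -14)
q = 196 (q = (-14)² = 196)
x(S) = 196 + S (x(S) = S + 196 = 196 + S)
(x(0)*(-35))*9 = ((196 + 0)*(-35))*9 = (196*(-35))*9 = -6860*9 = -61740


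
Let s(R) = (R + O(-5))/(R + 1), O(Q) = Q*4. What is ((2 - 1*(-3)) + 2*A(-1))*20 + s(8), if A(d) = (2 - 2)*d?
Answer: 296/3 ≈ 98.667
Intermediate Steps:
O(Q) = 4*Q
s(R) = (-20 + R)/(1 + R) (s(R) = (R + 4*(-5))/(R + 1) = (R - 20)/(1 + R) = (-20 + R)/(1 + R))
A(d) = 0 (A(d) = 0*d = 0)
((2 - 1*(-3)) + 2*A(-1))*20 + s(8) = ((2 - 1*(-3)) + 2*0)*20 + (-20 + 8)/(1 + 8) = ((2 + 3) + 0)*20 - 12/9 = (5 + 0)*20 + (⅑)*(-12) = 5*20 - 4/3 = 100 - 4/3 = 296/3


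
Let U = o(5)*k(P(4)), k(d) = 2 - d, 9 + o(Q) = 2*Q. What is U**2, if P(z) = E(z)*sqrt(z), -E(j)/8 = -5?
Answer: 6084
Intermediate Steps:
E(j) = 40 (E(j) = -8*(-5) = 40)
o(Q) = -9 + 2*Q
P(z) = 40*sqrt(z)
U = -78 (U = (-9 + 2*5)*(2 - 40*sqrt(4)) = (-9 + 10)*(2 - 40*2) = 1*(2 - 1*80) = 1*(2 - 80) = 1*(-78) = -78)
U**2 = (-78)**2 = 6084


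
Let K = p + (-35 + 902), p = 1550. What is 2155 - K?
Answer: -262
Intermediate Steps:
K = 2417 (K = 1550 + (-35 + 902) = 1550 + 867 = 2417)
2155 - K = 2155 - 1*2417 = 2155 - 2417 = -262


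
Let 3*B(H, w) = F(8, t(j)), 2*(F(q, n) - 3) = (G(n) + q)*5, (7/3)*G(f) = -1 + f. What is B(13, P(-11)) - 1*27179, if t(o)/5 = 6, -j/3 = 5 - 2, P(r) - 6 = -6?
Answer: -1140761/42 ≈ -27161.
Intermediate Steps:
P(r) = 0 (P(r) = 6 - 6 = 0)
j = -9 (j = -3*(5 - 2) = -3*3 = -9)
t(o) = 30 (t(o) = 5*6 = 30)
G(f) = -3/7 + 3*f/7 (G(f) = 3*(-1 + f)/7 = -3/7 + 3*f/7)
F(q, n) = 27/14 + 5*q/2 + 15*n/14 (F(q, n) = 3 + (((-3/7 + 3*n/7) + q)*5)/2 = 3 + ((-3/7 + q + 3*n/7)*5)/2 = 3 + (-15/7 + 5*q + 15*n/7)/2 = 3 + (-15/14 + 5*q/2 + 15*n/14) = 27/14 + 5*q/2 + 15*n/14)
B(H, w) = 757/42 (B(H, w) = (27/14 + (5/2)*8 + (15/14)*30)/3 = (27/14 + 20 + 225/7)/3 = (1/3)*(757/14) = 757/42)
B(13, P(-11)) - 1*27179 = 757/42 - 1*27179 = 757/42 - 27179 = -1140761/42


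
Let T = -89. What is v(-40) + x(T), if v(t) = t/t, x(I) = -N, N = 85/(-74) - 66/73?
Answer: 16491/5402 ≈ 3.0528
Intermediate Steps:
N = -11089/5402 (N = 85*(-1/74) - 66*1/73 = -85/74 - 66/73 = -11089/5402 ≈ -2.0528)
x(I) = 11089/5402 (x(I) = -1*(-11089/5402) = 11089/5402)
v(t) = 1
v(-40) + x(T) = 1 + 11089/5402 = 16491/5402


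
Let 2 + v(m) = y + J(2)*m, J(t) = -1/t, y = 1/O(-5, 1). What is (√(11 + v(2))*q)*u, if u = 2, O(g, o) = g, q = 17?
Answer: 34*√195/5 ≈ 94.957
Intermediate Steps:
y = -⅕ (y = 1/(-5) = -⅕ ≈ -0.20000)
v(m) = -11/5 - m/2 (v(m) = -2 + (-⅕ + (-1/2)*m) = -2 + (-⅕ + (-1*½)*m) = -2 + (-⅕ - m/2) = -11/5 - m/2)
(√(11 + v(2))*q)*u = (√(11 + (-11/5 - ½*2))*17)*2 = (√(11 + (-11/5 - 1))*17)*2 = (√(11 - 16/5)*17)*2 = (√(39/5)*17)*2 = ((√195/5)*17)*2 = (17*√195/5)*2 = 34*√195/5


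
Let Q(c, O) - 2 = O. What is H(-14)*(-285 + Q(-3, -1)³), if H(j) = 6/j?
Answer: 852/7 ≈ 121.71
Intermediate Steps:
Q(c, O) = 2 + O
H(-14)*(-285 + Q(-3, -1)³) = (6/(-14))*(-285 + (2 - 1)³) = (6*(-1/14))*(-285 + 1³) = -3*(-285 + 1)/7 = -3/7*(-284) = 852/7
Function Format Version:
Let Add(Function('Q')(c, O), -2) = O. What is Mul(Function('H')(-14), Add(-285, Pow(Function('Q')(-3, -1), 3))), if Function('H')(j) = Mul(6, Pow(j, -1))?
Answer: Rational(852, 7) ≈ 121.71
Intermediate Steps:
Function('Q')(c, O) = Add(2, O)
Mul(Function('H')(-14), Add(-285, Pow(Function('Q')(-3, -1), 3))) = Mul(Mul(6, Pow(-14, -1)), Add(-285, Pow(Add(2, -1), 3))) = Mul(Mul(6, Rational(-1, 14)), Add(-285, Pow(1, 3))) = Mul(Rational(-3, 7), Add(-285, 1)) = Mul(Rational(-3, 7), -284) = Rational(852, 7)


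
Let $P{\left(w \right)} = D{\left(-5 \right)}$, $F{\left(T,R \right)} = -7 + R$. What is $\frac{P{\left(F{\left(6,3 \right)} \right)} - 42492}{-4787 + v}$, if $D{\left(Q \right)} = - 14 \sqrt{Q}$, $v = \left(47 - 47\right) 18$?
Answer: $\frac{42492}{4787} + \frac{14 i \sqrt{5}}{4787} \approx 8.8765 + 0.0065396 i$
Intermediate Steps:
$v = 0$ ($v = 0 \cdot 18 = 0$)
$P{\left(w \right)} = - 14 i \sqrt{5}$ ($P{\left(w \right)} = - 14 \sqrt{-5} = - 14 i \sqrt{5}$)
$\frac{P{\left(F{\left(6,3 \right)} \right)} - 42492}{-4787 + v} = \frac{- 14 i \sqrt{5} - 42492}{-4787 + 0} = \frac{-42492 - 14 i \sqrt{5}}{-4787} = \left(-42492 - 14 i \sqrt{5}\right) \left(- \frac{1}{4787}\right) = \frac{42492}{4787} + \frac{14 i \sqrt{5}}{4787}$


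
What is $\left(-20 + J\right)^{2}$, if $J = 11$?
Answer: $81$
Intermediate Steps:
$\left(-20 + J\right)^{2} = \left(-20 + 11\right)^{2} = \left(-9\right)^{2} = 81$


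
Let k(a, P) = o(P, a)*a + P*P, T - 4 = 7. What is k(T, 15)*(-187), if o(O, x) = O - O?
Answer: -42075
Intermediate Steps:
T = 11 (T = 4 + 7 = 11)
o(O, x) = 0
k(a, P) = P² (k(a, P) = 0*a + P*P = 0 + P² = P²)
k(T, 15)*(-187) = 15²*(-187) = 225*(-187) = -42075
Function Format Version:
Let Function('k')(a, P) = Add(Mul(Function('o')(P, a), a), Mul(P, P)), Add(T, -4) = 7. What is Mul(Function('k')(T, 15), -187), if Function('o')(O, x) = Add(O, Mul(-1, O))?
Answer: -42075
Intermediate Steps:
T = 11 (T = Add(4, 7) = 11)
Function('o')(O, x) = 0
Function('k')(a, P) = Pow(P, 2) (Function('k')(a, P) = Add(Mul(0, a), Mul(P, P)) = Add(0, Pow(P, 2)) = Pow(P, 2))
Mul(Function('k')(T, 15), -187) = Mul(Pow(15, 2), -187) = Mul(225, -187) = -42075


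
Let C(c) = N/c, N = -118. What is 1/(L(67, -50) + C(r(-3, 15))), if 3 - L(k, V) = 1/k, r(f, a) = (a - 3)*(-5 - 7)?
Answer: 4824/18353 ≈ 0.26285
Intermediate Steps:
r(f, a) = 36 - 12*a (r(f, a) = (-3 + a)*(-12) = 36 - 12*a)
C(c) = -118/c
L(k, V) = 3 - 1/k
1/(L(67, -50) + C(r(-3, 15))) = 1/((3 - 1/67) - 118/(36 - 12*15)) = 1/((3 - 1*1/67) - 118/(36 - 180)) = 1/((3 - 1/67) - 118/(-144)) = 1/(200/67 - 118*(-1/144)) = 1/(200/67 + 59/72) = 1/(18353/4824) = 4824/18353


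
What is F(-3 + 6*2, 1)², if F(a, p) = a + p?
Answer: 100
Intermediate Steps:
F(-3 + 6*2, 1)² = ((-3 + 6*2) + 1)² = ((-3 + 12) + 1)² = (9 + 1)² = 10² = 100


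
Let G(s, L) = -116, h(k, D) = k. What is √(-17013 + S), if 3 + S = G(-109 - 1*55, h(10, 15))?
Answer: 2*I*√4283 ≈ 130.89*I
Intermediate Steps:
S = -119 (S = -3 - 116 = -119)
√(-17013 + S) = √(-17013 - 119) = √(-17132) = 2*I*√4283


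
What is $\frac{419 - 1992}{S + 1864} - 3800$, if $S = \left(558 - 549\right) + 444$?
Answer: $- \frac{8806173}{2317} \approx -3800.7$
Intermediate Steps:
$S = 453$ ($S = \left(558 - 549\right) + 444 = 9 + 444 = 453$)
$\frac{419 - 1992}{S + 1864} - 3800 = \frac{419 - 1992}{453 + 1864} - 3800 = - \frac{1573}{2317} - 3800 = - \frac{8806173}{2317}$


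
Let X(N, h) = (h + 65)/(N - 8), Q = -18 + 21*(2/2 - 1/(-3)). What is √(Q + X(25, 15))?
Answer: 5*√170/17 ≈ 3.8348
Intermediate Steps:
Q = 10 (Q = -18 + 21*(2*(½) - 1*(-⅓)) = -18 + 21*(1 + ⅓) = -18 + 21*(4/3) = -18 + 28 = 10)
X(N, h) = (65 + h)/(-8 + N)
√(Q + X(25, 15)) = √(10 + (65 + 15)/(-8 + 25)) = √(10 + 80/17) = √(250/17) = 5*√170/17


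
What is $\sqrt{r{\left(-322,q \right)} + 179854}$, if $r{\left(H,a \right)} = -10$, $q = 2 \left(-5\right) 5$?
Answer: $2 \sqrt{44961} \approx 424.08$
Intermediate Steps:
$q = -50$ ($q = \left(-10\right) 5 = -50$)
$\sqrt{r{\left(-322,q \right)} + 179854} = \sqrt{-10 + 179854} = \sqrt{179844} = 2 \sqrt{44961}$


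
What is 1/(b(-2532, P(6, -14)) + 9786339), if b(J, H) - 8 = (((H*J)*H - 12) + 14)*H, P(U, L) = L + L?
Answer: 1/65368755 ≈ 1.5298e-8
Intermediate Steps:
P(U, L) = 2*L
b(J, H) = 8 + H*(2 + J*H**2) (b(J, H) = 8 + (((H*J)*H - 12) + 14)*H = 8 + ((J*H**2 - 12) + 14)*H = 8 + ((-12 + J*H**2) + 14)*H = 8 + (2 + J*H**2)*H = 8 + H*(2 + J*H**2))
1/(b(-2532, P(6, -14)) + 9786339) = 1/((8 + 2*(2*(-14)) - 2532*(2*(-14))**3) + 9786339) = 1/((8 + 2*(-28) - 2532*(-28)**3) + 9786339) = 1/((8 - 56 - 2532*(-21952)) + 9786339) = 1/((8 - 56 + 55582464) + 9786339) = 1/(55582416 + 9786339) = 1/65368755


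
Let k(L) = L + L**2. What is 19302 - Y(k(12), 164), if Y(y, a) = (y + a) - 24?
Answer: 19006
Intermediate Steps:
Y(y, a) = -24 + a + y (Y(y, a) = (a + y) - 24 = -24 + a + y)
19302 - Y(k(12), 164) = 19302 - (-24 + 164 + 12*(1 + 12)) = 19302 - (-24 + 164 + 12*13) = 19302 - (-24 + 164 + 156) = 19302 - 1*296 = 19302 - 296 = 19006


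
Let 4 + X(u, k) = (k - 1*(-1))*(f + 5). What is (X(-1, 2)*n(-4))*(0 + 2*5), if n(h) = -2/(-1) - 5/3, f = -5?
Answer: -40/3 ≈ -13.333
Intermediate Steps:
n(h) = 1/3 (n(h) = -2*(-1) - 5*1/3 = 2 - 5/3 = 1/3)
X(u, k) = -4 (X(u, k) = -4 + (k - 1*(-1))*(-5 + 5) = -4 + (k + 1)*0 = -4 + (1 + k)*0 = -4 + 0 = -4)
(X(-1, 2)*n(-4))*(0 + 2*5) = (-4*1/3)*(0 + 2*5) = -4*(0 + 10)/3 = -4/3*10 = -40/3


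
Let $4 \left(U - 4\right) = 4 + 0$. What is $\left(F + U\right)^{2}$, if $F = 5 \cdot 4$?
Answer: $625$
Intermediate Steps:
$F = 20$
$U = 5$ ($U = 4 + \frac{4 + 0}{4} = 4 + \frac{1}{4} \cdot 4 = 4 + 1 = 5$)
$\left(F + U\right)^{2} = \left(20 + 5\right)^{2} = 25^{2} = 625$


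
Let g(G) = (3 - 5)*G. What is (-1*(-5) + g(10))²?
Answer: 225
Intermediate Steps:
g(G) = -2*G
(-1*(-5) + g(10))² = (-1*(-5) - 2*10)² = (5 - 20)² = (-15)² = 225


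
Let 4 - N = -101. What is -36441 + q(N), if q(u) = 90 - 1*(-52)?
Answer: -36299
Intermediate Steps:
N = 105 (N = 4 - 1*(-101) = 4 + 101 = 105)
q(u) = 142 (q(u) = 90 + 52 = 142)
-36441 + q(N) = -36441 + 142 = -36299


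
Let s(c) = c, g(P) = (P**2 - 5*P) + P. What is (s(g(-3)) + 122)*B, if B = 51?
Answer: 7293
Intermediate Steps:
g(P) = P**2 - 4*P
(s(g(-3)) + 122)*B = (-3*(-4 - 3) + 122)*51 = (-3*(-7) + 122)*51 = (21 + 122)*51 = 143*51 = 7293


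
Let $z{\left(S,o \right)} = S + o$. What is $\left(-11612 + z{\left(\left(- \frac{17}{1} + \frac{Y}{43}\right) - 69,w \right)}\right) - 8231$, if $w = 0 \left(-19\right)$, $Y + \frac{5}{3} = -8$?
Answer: $- \frac{2570870}{129} \approx -19929.0$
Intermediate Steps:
$Y = - \frac{29}{3}$ ($Y = - \frac{5}{3} - 8 = - \frac{29}{3} \approx -9.6667$)
$w = 0$
$\left(-11612 + z{\left(\left(- \frac{17}{1} + \frac{Y}{43}\right) - 69,w \right)}\right) - 8231 = \left(-11612 + \left(\left(\left(- \frac{17}{1} - \frac{29}{3 \cdot 43}\right) - 69\right) + 0\right)\right) - 8231 = \left(-11612 + \left(\left(\left(\left(-17\right) 1 - \frac{29}{129}\right) - 69\right) + 0\right)\right) - 8231 = \left(-11612 + \left(\left(\left(-17 - \frac{29}{129}\right) - 69\right) + 0\right)\right) - 8231 = \left(-11612 + \left(\left(- \frac{2222}{129} - 69\right) + 0\right)\right) - 8231 = \left(-11612 + \left(- \frac{11123}{129} + 0\right)\right) - 8231 = \left(-11612 - \frac{11123}{129}\right) - 8231 = - \frac{1509071}{129} - 8231 = - \frac{2570870}{129}$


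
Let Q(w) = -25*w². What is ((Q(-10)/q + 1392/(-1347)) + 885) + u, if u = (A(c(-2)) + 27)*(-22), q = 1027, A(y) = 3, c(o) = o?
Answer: 102153647/461123 ≈ 221.53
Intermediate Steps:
u = -660 (u = (3 + 27)*(-22) = 30*(-22) = -660)
((Q(-10)/q + 1392/(-1347)) + 885) + u = ((-25*(-10)²/1027 + 1392/(-1347)) + 885) - 660 = ((-25*100*(1/1027) + 1392*(-1/1347)) + 885) - 660 = ((-2500*1/1027 - 464/449) + 885) - 660 = ((-2500/1027 - 464/449) + 885) - 660 = (-1599028/461123 + 885) - 660 = 406494827/461123 - 660 = 102153647/461123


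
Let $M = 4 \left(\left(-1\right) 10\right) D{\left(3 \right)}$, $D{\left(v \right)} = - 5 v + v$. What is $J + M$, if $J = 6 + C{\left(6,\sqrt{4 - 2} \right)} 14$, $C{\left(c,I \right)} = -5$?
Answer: $416$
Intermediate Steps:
$D{\left(v \right)} = - 4 v$
$M = 480$ ($M = 4 \left(\left(-1\right) 10\right) \left(\left(-4\right) 3\right) = 4 \left(-10\right) \left(-12\right) = \left(-40\right) \left(-12\right) = 480$)
$J = -64$ ($J = 6 - 70 = -64$)
$J + M = -64 + 480 = 416$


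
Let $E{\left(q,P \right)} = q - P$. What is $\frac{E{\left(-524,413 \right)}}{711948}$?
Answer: $- \frac{937}{711948} \approx -0.0013161$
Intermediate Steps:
$\frac{E{\left(-524,413 \right)}}{711948} = \frac{-524 - 413}{711948} = \left(-524 - 413\right) \frac{1}{711948} = \left(-937\right) \frac{1}{711948} = - \frac{937}{711948}$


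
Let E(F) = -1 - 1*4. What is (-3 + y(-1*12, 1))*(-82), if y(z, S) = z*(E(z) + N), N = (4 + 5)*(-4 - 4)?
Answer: -75522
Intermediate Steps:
E(F) = -5 (E(F) = -1 - 4 = -5)
N = -72 (N = 9*(-8) = -72)
y(z, S) = -77*z (y(z, S) = z*(-5 - 72) = z*(-77) = -77*z)
(-3 + y(-1*12, 1))*(-82) = (-3 - (-77)*12)*(-82) = (-3 - 77*(-12))*(-82) = (-3 + 924)*(-82) = 921*(-82) = -75522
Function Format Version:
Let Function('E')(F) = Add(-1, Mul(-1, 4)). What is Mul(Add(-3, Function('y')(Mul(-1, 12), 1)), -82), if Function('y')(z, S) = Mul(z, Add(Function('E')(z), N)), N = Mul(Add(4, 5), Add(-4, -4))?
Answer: -75522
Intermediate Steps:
Function('E')(F) = -5 (Function('E')(F) = Add(-1, -4) = -5)
N = -72 (N = Mul(9, -8) = -72)
Function('y')(z, S) = Mul(-77, z) (Function('y')(z, S) = Mul(z, Add(-5, -72)) = Mul(z, -77) = Mul(-77, z))
Mul(Add(-3, Function('y')(Mul(-1, 12), 1)), -82) = Mul(Add(-3, Mul(-77, Mul(-1, 12))), -82) = Mul(Add(-3, Mul(-77, -12)), -82) = Mul(Add(-3, 924), -82) = Mul(921, -82) = -75522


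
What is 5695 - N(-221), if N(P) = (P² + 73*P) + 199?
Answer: -27212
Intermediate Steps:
N(P) = 199 + P² + 73*P
5695 - N(-221) = 5695 - (199 + (-221)² + 73*(-221)) = 5695 - (199 + 48841 - 16133) = 5695 - 1*32907 = 5695 - 32907 = -27212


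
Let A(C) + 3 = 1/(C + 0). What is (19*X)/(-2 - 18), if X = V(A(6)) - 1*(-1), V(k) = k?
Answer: 209/120 ≈ 1.7417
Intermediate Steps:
A(C) = -3 + 1/C (A(C) = -3 + 1/(C + 0) = -3 + 1/C)
X = -11/6 (X = (-3 + 1/6) - 1*(-1) = (-3 + ⅙) + 1 = -17/6 + 1 = -11/6 ≈ -1.8333)
(19*X)/(-2 - 18) = (19*(-11/6))/(-2 - 18) = -209/6/(-20) = -209/6*(-1/20) = 209/120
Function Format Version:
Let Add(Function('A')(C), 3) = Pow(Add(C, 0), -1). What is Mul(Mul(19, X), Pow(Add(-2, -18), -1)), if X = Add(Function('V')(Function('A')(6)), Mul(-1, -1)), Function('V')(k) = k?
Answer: Rational(209, 120) ≈ 1.7417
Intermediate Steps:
Function('A')(C) = Add(-3, Pow(C, -1)) (Function('A')(C) = Add(-3, Pow(Add(C, 0), -1)) = Add(-3, Pow(C, -1)))
X = Rational(-11, 6) (X = Add(Add(-3, Pow(6, -1)), Mul(-1, -1)) = Add(Add(-3, Rational(1, 6)), 1) = Add(Rational(-17, 6), 1) = Rational(-11, 6) ≈ -1.8333)
Mul(Mul(19, X), Pow(Add(-2, -18), -1)) = Mul(Mul(19, Rational(-11, 6)), Pow(Add(-2, -18), -1)) = Mul(Rational(-209, 6), Pow(-20, -1)) = Mul(Rational(-209, 6), Rational(-1, 20)) = Rational(209, 120)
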